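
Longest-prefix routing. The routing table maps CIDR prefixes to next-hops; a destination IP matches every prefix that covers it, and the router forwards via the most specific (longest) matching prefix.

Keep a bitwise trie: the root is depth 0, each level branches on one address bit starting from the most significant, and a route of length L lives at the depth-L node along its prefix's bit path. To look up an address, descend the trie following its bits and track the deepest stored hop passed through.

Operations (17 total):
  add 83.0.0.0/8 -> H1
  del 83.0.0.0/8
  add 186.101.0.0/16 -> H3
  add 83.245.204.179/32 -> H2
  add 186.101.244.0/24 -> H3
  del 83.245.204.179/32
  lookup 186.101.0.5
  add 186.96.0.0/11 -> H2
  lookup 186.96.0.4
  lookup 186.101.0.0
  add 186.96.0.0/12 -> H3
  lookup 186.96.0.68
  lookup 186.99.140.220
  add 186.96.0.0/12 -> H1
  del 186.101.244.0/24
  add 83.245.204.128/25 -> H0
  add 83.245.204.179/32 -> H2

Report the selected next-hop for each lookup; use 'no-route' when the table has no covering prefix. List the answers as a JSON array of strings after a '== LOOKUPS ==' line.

Apply in order:
  + 83.0.0.0/8 (H1) depth=8
  del 83.0.0.0/8 (clear depth 8)
  + 186.101.0.0/16 (H3) depth=16
  + 83.245.204.179/32 (H2) depth=32
  + 186.101.244.0/24 (H3) depth=24
  del 83.245.204.179/32 (clear depth 32)
  Q 186.101.0.5: descend 1011101001100101 ; hops seen [H3] ; pick H3
  + 186.96.0.0/11 (H2) depth=11
  Q 186.96.0.4: descend 1011101001100 ; hops seen [H2] ; pick H2
  Q 186.101.0.0: descend 1011101001100101 ; hops seen [H2,H3] ; pick H3
  + 186.96.0.0/12 (H3) depth=12
  Q 186.96.0.68: descend 1011101001100 ; hops seen [H2,H3] ; pick H3
  Q 186.99.140.220: descend 1011101001100 ; hops seen [H2,H3] ; pick H3
  + 186.96.0.0/12 (H1) depth=12
  del 186.101.244.0/24 (clear depth 24)
  + 83.245.204.128/25 (H0) depth=25
  + 83.245.204.179/32 (H2) depth=32

== LOOKUPS ==
["H3","H2","H3","H3","H3"]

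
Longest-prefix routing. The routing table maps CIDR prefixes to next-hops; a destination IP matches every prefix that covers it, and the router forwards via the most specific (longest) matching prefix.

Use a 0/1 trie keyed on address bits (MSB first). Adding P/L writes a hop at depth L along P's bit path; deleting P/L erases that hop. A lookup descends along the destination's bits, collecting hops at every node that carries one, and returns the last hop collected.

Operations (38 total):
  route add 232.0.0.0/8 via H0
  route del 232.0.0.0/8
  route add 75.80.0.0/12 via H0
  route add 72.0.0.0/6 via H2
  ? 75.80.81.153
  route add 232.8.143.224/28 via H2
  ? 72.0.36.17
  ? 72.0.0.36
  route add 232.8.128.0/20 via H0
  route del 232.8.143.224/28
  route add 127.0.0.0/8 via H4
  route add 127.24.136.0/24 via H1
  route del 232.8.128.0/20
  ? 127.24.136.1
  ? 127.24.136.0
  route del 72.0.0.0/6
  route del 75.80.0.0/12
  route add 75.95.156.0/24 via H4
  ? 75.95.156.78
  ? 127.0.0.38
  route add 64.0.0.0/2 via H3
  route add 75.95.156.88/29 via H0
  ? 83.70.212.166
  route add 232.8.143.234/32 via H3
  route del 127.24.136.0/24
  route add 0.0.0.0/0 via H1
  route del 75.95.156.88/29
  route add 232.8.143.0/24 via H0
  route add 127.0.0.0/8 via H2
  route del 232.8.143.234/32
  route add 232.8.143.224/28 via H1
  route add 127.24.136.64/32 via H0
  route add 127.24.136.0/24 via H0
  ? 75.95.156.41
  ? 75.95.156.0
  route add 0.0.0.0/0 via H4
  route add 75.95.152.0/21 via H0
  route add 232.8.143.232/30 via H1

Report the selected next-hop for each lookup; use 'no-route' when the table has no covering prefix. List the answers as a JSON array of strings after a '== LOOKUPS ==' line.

Process each operation:
  add 232.0.0.0/8 -> H0 at depth 8
  - 232.0.0.0/8 clear@8
  add 75.80.0.0/12 -> H0 at depth 12
  add 72.0.0.0/6 -> H2 at depth 6
  ? 75.80.81.153  path d0:-→d1:-→d2:-→d3:-→d4:-→d5:-→d6:H2→d7:-→d8:-→d9:-→d10:-→d11:-→d12:H0  best=H0
  add 232.8.143.224/28 -> H2 at depth 28
  ? 72.0.36.17  path d0:-→d1:-→d2:-→d3:-→d4:-→d5:-→d6:H2  best=H2
  ? 72.0.0.36  path d0:-→d1:-→d2:-→d3:-→d4:-→d5:-→d6:H2  best=H2
  add 232.8.128.0/20 -> H0 at depth 20
  - 232.8.143.224/28 clear@28
  add 127.0.0.0/8 -> H4 at depth 8
  add 127.24.136.0/24 -> H1 at depth 24
  - 232.8.128.0/20 clear@20
  ? 127.24.136.1  path d0:-→d1:-→d2:-→d3:-→d4:-→d5:-→d6:-→d7:-→d8:H4→d9:-→d10:-→d11:-→d12:-→d13:-→d14:-→d15:-→d16:-→d17:-→d18:-→d19:-→d20:-→d21:-→d22:-→d23:-→d24:H1  best=H1
  ? 127.24.136.0  path d0:-→d1:-→d2:-→d3:-→d4:-→d5:-→d6:-→d7:-→d8:H4→d9:-→d10:-→d11:-→d12:-→d13:-→d14:-→d15:-→d16:-→d17:-→d18:-→d19:-→d20:-→d21:-→d22:-→d23:-→d24:H1  best=H1
  - 72.0.0.0/6 clear@6
  - 75.80.0.0/12 clear@12
  add 75.95.156.0/24 -> H4 at depth 24
  ? 75.95.156.78  path d0:-→d1:-→d2:-→d3:-→d4:-→d5:-→d6:-→d7:-→d8:-→d9:-→d10:-→d11:-→d12:-→d13:-→d14:-→d15:-→d16:-→d17:-→d18:-→d19:-→d20:-→d21:-→d22:-→d23:-→d24:H4  best=H4
  ? 127.0.0.38  path d0:-→d1:-→d2:-→d3:-→d4:-→d5:-→d6:-→d7:-→d8:H4→d9:-→d10:-→d11:-  best=H4
  add 64.0.0.0/2 -> H3 at depth 2
  add 75.95.156.88/29 -> H0 at depth 29
  ? 83.70.212.166  path d0:-→d1:-→d2:H3→d3:-  best=H3
  add 232.8.143.234/32 -> H3 at depth 32
  - 127.24.136.0/24 clear@24
  add 0.0.0.0/0 -> H1 at depth 0
  - 75.95.156.88/29 clear@29
  add 232.8.143.0/24 -> H0 at depth 24
  add 127.0.0.0/8 -> H2 at depth 8
  - 232.8.143.234/32 clear@32
  add 232.8.143.224/28 -> H1 at depth 28
  add 127.24.136.64/32 -> H0 at depth 32
  add 127.24.136.0/24 -> H0 at depth 24
  ? 75.95.156.41  path d0:H1→d1:-→d2:H3→d3:-→d4:-→d5:-→d6:-→d7:-→d8:-→d9:-→d10:-→d11:-→d12:-→d13:-→d14:-→d15:-→d16:-→d17:-→d18:-→d19:-→d20:-→d21:-→d22:-→d23:-→d24:H4→d25:-  best=H4
  ? 75.95.156.0  path d0:H1→d1:-→d2:H3→d3:-→d4:-→d5:-→d6:-→d7:-→d8:-→d9:-→d10:-→d11:-→d12:-→d13:-→d14:-→d15:-→d16:-→d17:-→d18:-→d19:-→d20:-→d21:-→d22:-→d23:-→d24:H4→d25:-  best=H4
  add 0.0.0.0/0 -> H4 at depth 0
  add 75.95.152.0/21 -> H0 at depth 21
  add 232.8.143.232/30 -> H1 at depth 30

== LOOKUPS ==
["H0","H2","H2","H1","H1","H4","H4","H3","H4","H4"]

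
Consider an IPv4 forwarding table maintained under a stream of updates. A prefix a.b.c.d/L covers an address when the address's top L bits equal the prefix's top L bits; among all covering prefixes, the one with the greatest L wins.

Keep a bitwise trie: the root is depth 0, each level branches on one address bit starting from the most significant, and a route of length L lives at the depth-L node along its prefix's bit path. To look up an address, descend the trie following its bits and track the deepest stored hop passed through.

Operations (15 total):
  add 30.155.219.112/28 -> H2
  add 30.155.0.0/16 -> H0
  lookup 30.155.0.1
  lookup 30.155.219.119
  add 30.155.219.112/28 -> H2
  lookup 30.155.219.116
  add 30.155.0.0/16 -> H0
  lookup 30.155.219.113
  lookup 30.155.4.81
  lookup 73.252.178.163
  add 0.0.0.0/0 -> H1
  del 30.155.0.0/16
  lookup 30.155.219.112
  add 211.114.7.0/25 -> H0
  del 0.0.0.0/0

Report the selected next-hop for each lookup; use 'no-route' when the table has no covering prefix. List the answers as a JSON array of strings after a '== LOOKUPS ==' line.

Trace:
  + 30.155.219.112/28 (H2) depth=28
  + 30.155.0.0/16 (H0) depth=16
  Q 30.155.0.1: descend 0001111010011011 ; hops seen [H0] ; pick H0
  Q 30.155.219.119: descend 0001111010011011110110110111 ; hops seen [H0,H2] ; pick H2
  + 30.155.219.112/28 (H2) depth=28
  Q 30.155.219.116: descend 0001111010011011110110110111 ; hops seen [H0,H2] ; pick H2
  + 30.155.0.0/16 (H0) depth=16
  Q 30.155.219.113: descend 0001111010011011110110110111 ; hops seen [H0,H2] ; pick H2
  Q 30.155.4.81: descend 0001111010011011 ; hops seen [H0] ; pick H0
  Q 73.252.178.163: descend 0 ; hops seen [∅] ; pick no-route
  + 0.0.0.0/0 (H1) depth=0
  del 30.155.0.0/16 (clear depth 16)
  Q 30.155.219.112: descend 0001111010011011110110110111 ; hops seen [H1,H2] ; pick H2
  + 211.114.7.0/25 (H0) depth=25
  del 0.0.0.0/0 (clear depth 0)

== LOOKUPS ==
["H0","H2","H2","H2","H0","no-route","H2"]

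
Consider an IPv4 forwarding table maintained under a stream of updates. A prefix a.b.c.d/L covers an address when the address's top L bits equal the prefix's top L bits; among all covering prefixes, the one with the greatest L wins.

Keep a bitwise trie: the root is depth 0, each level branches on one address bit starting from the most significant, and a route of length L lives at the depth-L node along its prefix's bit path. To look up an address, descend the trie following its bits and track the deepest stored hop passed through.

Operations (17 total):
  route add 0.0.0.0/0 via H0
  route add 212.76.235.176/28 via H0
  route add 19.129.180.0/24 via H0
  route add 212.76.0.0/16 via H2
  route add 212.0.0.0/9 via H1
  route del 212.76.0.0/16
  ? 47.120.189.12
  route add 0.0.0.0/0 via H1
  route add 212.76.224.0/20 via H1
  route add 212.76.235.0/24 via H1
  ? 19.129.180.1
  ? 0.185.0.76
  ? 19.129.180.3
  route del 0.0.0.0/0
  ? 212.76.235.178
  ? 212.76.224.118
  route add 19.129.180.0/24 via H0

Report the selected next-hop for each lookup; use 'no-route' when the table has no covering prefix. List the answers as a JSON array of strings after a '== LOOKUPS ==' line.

Apply in order:
  + 0.0.0.0/0 (H0) depth=0
  + 212.76.235.176/28 (H0) depth=28
  + 19.129.180.0/24 (H0) depth=24
  + 212.76.0.0/16 (H2) depth=16
  + 212.0.0.0/9 (H1) depth=9
  del 212.76.0.0/16 (clear depth 16)
  Q 47.120.189.12: descend 00 ; hops seen [H0] ; pick H0
  + 0.0.0.0/0 (H1) depth=0
  + 212.76.224.0/20 (H1) depth=20
  + 212.76.235.0/24 (H1) depth=24
  Q 19.129.180.1: descend 000100111000000110110100 ; hops seen [H1,H0] ; pick H0
  Q 0.185.0.76: descend 000 ; hops seen [H1] ; pick H1
  Q 19.129.180.3: descend 000100111000000110110100 ; hops seen [H1,H0] ; pick H0
  del 0.0.0.0/0 (clear depth 0)
  Q 212.76.235.178: descend 1101010001001100111010111011 ; hops seen [H1,H1,H1,H0] ; pick H0
  Q 212.76.224.118: descend 11010100010011001110 ; hops seen [H1,H1] ; pick H1
  + 19.129.180.0/24 (H0) depth=24

== LOOKUPS ==
["H0","H0","H1","H0","H0","H1"]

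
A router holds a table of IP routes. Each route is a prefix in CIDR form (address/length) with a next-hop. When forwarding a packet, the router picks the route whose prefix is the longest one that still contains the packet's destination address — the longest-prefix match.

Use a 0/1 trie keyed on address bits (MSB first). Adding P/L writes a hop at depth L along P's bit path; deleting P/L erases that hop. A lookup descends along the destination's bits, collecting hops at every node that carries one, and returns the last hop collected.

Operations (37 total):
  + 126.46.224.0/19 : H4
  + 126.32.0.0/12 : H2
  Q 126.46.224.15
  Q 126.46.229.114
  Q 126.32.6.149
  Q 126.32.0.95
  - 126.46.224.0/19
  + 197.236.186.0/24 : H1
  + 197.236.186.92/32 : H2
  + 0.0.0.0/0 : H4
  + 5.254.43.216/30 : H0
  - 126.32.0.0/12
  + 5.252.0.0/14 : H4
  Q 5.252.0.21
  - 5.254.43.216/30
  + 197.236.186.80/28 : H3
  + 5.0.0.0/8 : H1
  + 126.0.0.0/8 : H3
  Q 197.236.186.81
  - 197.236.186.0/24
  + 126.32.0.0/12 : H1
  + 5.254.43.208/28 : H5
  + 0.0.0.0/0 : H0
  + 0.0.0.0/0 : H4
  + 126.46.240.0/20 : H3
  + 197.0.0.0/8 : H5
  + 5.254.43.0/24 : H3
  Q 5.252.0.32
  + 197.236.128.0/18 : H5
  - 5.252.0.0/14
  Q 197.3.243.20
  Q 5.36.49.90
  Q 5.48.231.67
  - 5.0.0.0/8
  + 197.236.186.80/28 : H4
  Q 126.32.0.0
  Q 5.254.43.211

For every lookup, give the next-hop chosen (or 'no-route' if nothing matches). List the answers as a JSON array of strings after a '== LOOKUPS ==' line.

Trace:
  + 126.46.224.0/19 (H4) depth=19
  + 126.32.0.0/12 (H2) depth=12
  ? 126.46.224.15  path d0:-→d1:-→d2:-→d3:-→d4:-→d5:-→d6:-→d7:-→d8:-→d9:-→d10:-→d11:-→d12:H2→d13:-→d14:-→d15:-→d16:-→d17:-→d18:-→d19:H4  best=H4
  ? 126.46.229.114  path d0:-→d1:-→d2:-→d3:-→d4:-→d5:-→d6:-→d7:-→d8:-→d9:-→d10:-→d11:-→d12:H2→d13:-→d14:-→d15:-→d16:-→d17:-→d18:-→d19:H4  best=H4
  ? 126.32.6.149  path d0:-→d1:-→d2:-→d3:-→d4:-→d5:-→d6:-→d7:-→d8:-→d9:-→d10:-→d11:-→d12:H2  best=H2
  ? 126.32.0.95  path d0:-→d1:-→d2:-→d3:-→d4:-→d5:-→d6:-→d7:-→d8:-→d9:-→d10:-→d11:-→d12:H2  best=H2
  - 126.46.224.0/19 clear@19
  + 197.236.186.0/24 (H1) depth=24
  + 197.236.186.92/32 (H2) depth=32
  + 0.0.0.0/0 (H4) depth=0
  + 5.254.43.216/30 (H0) depth=30
  - 126.32.0.0/12 clear@12
  + 5.252.0.0/14 (H4) depth=14
  ? 5.252.0.21  path d0:H4→d1:-→d2:-→d3:-→d4:-→d5:-→d6:-→d7:-→d8:-→d9:-→d10:-→d11:-→d12:-→d13:-→d14:H4  best=H4
  - 5.254.43.216/30 clear@30
  + 197.236.186.80/28 (H3) depth=28
  + 5.0.0.0/8 (H1) depth=8
  + 126.0.0.0/8 (H3) depth=8
  ? 197.236.186.81  path d0:H4→d1:-→d2:-→d3:-→d4:-→d5:-→d6:-→d7:-→d8:-→d9:-→d10:-→d11:-→d12:-→d13:-→d14:-→d15:-→d16:-→d17:-→d18:-→d19:-→d20:-→d21:-→d22:-→d23:-→d24:H1→d25:-→d26:-→d27:-→d28:H3  best=H3
  - 197.236.186.0/24 clear@24
  + 126.32.0.0/12 (H1) depth=12
  + 5.254.43.208/28 (H5) depth=28
  + 0.0.0.0/0 (H0) depth=0
  + 0.0.0.0/0 (H4) depth=0
  + 126.46.240.0/20 (H3) depth=20
  + 197.0.0.0/8 (H5) depth=8
  + 5.254.43.0/24 (H3) depth=24
  ? 5.252.0.32  path d0:H4→d1:-→d2:-→d3:-→d4:-→d5:-→d6:-→d7:-→d8:H1→d9:-→d10:-→d11:-→d12:-→d13:-→d14:H4  best=H4
  + 197.236.128.0/18 (H5) depth=18
  - 5.252.0.0/14 clear@14
  ? 197.3.243.20  path d0:H4→d1:-→d2:-→d3:-→d4:-→d5:-→d6:-→d7:-→d8:H5  best=H5
  ? 5.36.49.90  path d0:H4→d1:-→d2:-→d3:-→d4:-→d5:-→d6:-→d7:-→d8:H1  best=H1
  ? 5.48.231.67  path d0:H4→d1:-→d2:-→d3:-→d4:-→d5:-→d6:-→d7:-→d8:H1  best=H1
  - 5.0.0.0/8 clear@8
  + 197.236.186.80/28 (H4) depth=28
  ? 126.32.0.0  path d0:H4→d1:-→d2:-→d3:-→d4:-→d5:-→d6:-→d7:-→d8:H3→d9:-→d10:-→d11:-→d12:H1  best=H1
  ? 5.254.43.211  path d0:H4→d1:-→d2:-→d3:-→d4:-→d5:-→d6:-→d7:-→d8:-→d9:-→d10:-→d11:-→d12:-→d13:-→d14:-→d15:-→d16:-→d17:-→d18:-→d19:-→d20:-→d21:-→d22:-→d23:-→d24:H3→d25:-→d26:-→d27:-→d28:H5  best=H5

== LOOKUPS ==
["H4","H4","H2","H2","H4","H3","H4","H5","H1","H1","H1","H5"]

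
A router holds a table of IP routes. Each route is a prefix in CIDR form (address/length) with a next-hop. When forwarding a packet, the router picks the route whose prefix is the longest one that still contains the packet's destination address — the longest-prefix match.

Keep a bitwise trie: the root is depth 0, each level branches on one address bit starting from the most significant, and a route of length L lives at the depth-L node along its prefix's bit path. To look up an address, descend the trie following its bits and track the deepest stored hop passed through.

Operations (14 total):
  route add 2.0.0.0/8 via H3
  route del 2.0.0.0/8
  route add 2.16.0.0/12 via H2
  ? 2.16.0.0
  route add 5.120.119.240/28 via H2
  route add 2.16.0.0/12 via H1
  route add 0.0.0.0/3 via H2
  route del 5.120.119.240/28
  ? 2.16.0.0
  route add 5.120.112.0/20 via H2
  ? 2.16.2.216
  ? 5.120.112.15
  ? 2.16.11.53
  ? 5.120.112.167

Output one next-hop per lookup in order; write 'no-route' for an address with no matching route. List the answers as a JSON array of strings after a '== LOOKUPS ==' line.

Trace:
  add 2.0.0.0/8 -> H3 at depth 8
  del 2.0.0.0/8 (clear depth 8)
  add 2.16.0.0/12 -> H2 at depth 12
  ? 2.16.0.0  path d0:-→d1:-→d2:-→d3:-→d4:-→d5:-→d6:-→d7:-→d8:-→d9:-→d10:-→d11:-→d12:H2  best=H2
  add 5.120.119.240/28 -> H2 at depth 28
  add 2.16.0.0/12 -> H1 at depth 12
  add 0.0.0.0/3 -> H2 at depth 3
  del 5.120.119.240/28 (clear depth 28)
  ? 2.16.0.0  path d0:-→d1:-→d2:-→d3:H2→d4:-→d5:-→d6:-→d7:-→d8:-→d9:-→d10:-→d11:-→d12:H1  best=H1
  add 5.120.112.0/20 -> H2 at depth 20
  ? 2.16.2.216  path d0:-→d1:-→d2:-→d3:H2→d4:-→d5:-→d6:-→d7:-→d8:-→d9:-→d10:-→d11:-→d12:H1  best=H1
  ? 5.120.112.15  path d0:-→d1:-→d2:-→d3:H2→d4:-→d5:-→d6:-→d7:-→d8:-→d9:-→d10:-→d11:-→d12:-→d13:-→d14:-→d15:-→d16:-→d17:-→d18:-→d19:-→d20:H2→d21:-  best=H2
  ? 2.16.11.53  path d0:-→d1:-→d2:-→d3:H2→d4:-→d5:-→d6:-→d7:-→d8:-→d9:-→d10:-→d11:-→d12:H1  best=H1
  ? 5.120.112.167  path d0:-→d1:-→d2:-→d3:H2→d4:-→d5:-→d6:-→d7:-→d8:-→d9:-→d10:-→d11:-→d12:-→d13:-→d14:-→d15:-→d16:-→d17:-→d18:-→d19:-→d20:H2→d21:-  best=H2

== LOOKUPS ==
["H2","H1","H1","H2","H1","H2"]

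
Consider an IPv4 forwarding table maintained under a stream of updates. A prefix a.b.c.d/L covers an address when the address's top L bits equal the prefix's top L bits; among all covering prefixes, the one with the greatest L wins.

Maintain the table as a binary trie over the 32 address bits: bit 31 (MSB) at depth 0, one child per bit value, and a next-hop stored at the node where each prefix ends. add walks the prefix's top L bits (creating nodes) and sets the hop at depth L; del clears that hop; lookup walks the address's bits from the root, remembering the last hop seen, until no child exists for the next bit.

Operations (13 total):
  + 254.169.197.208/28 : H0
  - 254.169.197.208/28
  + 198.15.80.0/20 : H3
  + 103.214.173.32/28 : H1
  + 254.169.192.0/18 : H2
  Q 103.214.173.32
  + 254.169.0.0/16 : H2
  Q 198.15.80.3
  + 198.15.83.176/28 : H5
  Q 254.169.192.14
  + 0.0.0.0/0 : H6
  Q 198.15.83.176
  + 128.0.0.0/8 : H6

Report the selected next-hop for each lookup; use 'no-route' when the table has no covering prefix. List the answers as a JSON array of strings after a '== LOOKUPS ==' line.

Process each operation:
  add 254.169.197.208/28 -> H0 at depth 28
  - 254.169.197.208/28 clear@28
  add 198.15.80.0/20 -> H3 at depth 20
  add 103.214.173.32/28 -> H1 at depth 28
  add 254.169.192.0/18 -> H2 at depth 18
  Q 103.214.173.32: descend 0110011111010110101011010010 ; hops seen [H1] ; pick H1
  add 254.169.0.0/16 -> H2 at depth 16
  Q 198.15.80.3: descend 11000110000011110101 ; hops seen [H3] ; pick H3
  add 198.15.83.176/28 -> H5 at depth 28
  Q 254.169.192.14: descend 111111101010100111000 ; hops seen [H2,H2] ; pick H2
  add 0.0.0.0/0 -> H6 at depth 0
  Q 198.15.83.176: descend 1100011000001111010100111011 ; hops seen [H6,H3,H5] ; pick H5
  add 128.0.0.0/8 -> H6 at depth 8

== LOOKUPS ==
["H1","H3","H2","H5"]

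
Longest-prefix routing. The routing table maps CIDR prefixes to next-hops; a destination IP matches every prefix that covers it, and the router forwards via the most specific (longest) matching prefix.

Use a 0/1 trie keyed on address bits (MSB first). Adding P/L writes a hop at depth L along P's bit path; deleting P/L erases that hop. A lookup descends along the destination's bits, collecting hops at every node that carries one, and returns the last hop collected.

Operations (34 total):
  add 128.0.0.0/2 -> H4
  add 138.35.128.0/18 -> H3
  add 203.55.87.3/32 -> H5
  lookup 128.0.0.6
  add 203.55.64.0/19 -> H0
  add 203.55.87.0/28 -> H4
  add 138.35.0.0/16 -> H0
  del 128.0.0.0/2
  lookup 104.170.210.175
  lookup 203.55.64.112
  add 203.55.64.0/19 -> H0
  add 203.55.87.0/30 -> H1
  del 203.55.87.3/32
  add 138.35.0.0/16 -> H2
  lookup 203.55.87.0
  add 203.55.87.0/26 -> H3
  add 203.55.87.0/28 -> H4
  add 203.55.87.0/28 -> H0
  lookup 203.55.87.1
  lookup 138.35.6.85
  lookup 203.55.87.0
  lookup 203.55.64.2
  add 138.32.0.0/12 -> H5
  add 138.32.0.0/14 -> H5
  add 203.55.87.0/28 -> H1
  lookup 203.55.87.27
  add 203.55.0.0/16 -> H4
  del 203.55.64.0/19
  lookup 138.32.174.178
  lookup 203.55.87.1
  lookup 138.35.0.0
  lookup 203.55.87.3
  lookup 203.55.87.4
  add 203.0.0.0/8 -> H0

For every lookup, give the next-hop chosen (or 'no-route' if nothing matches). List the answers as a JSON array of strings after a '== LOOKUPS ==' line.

Trace:
  add 128.0.0.0/2 -> H4 at depth 2
  add 138.35.128.0/18 -> H3 at depth 18
  add 203.55.87.3/32 -> H5 at depth 32
  Q 128.0.0.6: descend 1000 ; hops seen [H4] ; pick H4
  add 203.55.64.0/19 -> H0 at depth 19
  add 203.55.87.0/28 -> H4 at depth 28
  add 138.35.0.0/16 -> H0 at depth 16
  del 128.0.0.0/2 (clear depth 2)
  Q 104.170.210.175: descend ε ; hops seen [∅] ; pick no-route
  Q 203.55.64.112: descend 1100101100110111010 ; hops seen [H0] ; pick H0
  add 203.55.64.0/19 -> H0 at depth 19
  add 203.55.87.0/30 -> H1 at depth 30
  del 203.55.87.3/32 (clear depth 32)
  add 138.35.0.0/16 -> H2 at depth 16
  Q 203.55.87.0: descend 110010110011011101010111000000 ; hops seen [H0,H4,H1] ; pick H1
  add 203.55.87.0/26 -> H3 at depth 26
  add 203.55.87.0/28 -> H4 at depth 28
  add 203.55.87.0/28 -> H0 at depth 28
  Q 203.55.87.1: descend 110010110011011101010111000000 ; hops seen [H0,H3,H0,H1] ; pick H1
  Q 138.35.6.85: descend 1000101000100011 ; hops seen [H2] ; pick H2
  Q 203.55.87.0: descend 110010110011011101010111000000 ; hops seen [H0,H3,H0,H1] ; pick H1
  Q 203.55.64.2: descend 1100101100110111010 ; hops seen [H0] ; pick H0
  add 138.32.0.0/12 -> H5 at depth 12
  add 138.32.0.0/14 -> H5 at depth 14
  add 203.55.87.0/28 -> H1 at depth 28
  Q 203.55.87.27: descend 110010110011011101010111000 ; hops seen [H0,H3] ; pick H3
  add 203.55.0.0/16 -> H4 at depth 16
  del 203.55.64.0/19 (clear depth 19)
  Q 138.32.174.178: descend 10001010001000 ; hops seen [H5,H5] ; pick H5
  Q 203.55.87.1: descend 110010110011011101010111000000 ; hops seen [H4,H3,H1,H1] ; pick H1
  Q 138.35.0.0: descend 1000101000100011 ; hops seen [H5,H5,H2] ; pick H2
  Q 203.55.87.3: descend 11001011001101110101011100000011 ; hops seen [H4,H3,H1,H1] ; pick H1
  Q 203.55.87.4: descend 11001011001101110101011100000 ; hops seen [H4,H3,H1] ; pick H1
  add 203.0.0.0/8 -> H0 at depth 8

== LOOKUPS ==
["H4","no-route","H0","H1","H1","H2","H1","H0","H3","H5","H1","H2","H1","H1"]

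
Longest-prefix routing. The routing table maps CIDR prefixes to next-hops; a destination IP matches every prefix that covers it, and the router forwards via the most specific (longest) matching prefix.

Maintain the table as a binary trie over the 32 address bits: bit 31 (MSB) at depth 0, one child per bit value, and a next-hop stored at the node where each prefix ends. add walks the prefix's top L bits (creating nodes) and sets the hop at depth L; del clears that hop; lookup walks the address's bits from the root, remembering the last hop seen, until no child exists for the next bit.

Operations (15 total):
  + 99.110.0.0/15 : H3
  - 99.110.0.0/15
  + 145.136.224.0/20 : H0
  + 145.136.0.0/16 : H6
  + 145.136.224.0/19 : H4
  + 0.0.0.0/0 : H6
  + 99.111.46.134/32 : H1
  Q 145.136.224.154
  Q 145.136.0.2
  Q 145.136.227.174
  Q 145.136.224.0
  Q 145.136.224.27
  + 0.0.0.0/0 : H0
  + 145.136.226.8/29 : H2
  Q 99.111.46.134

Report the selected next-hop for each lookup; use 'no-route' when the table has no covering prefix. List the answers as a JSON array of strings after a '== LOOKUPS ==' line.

Apply in order:
  + 99.110.0.0/15 (H3) depth=15
  - 99.110.0.0/15 clear@15
  + 145.136.224.0/20 (H0) depth=20
  + 145.136.0.0/16 (H6) depth=16
  + 145.136.224.0/19 (H4) depth=19
  + 0.0.0.0/0 (H6) depth=0
  + 99.111.46.134/32 (H1) depth=32
  ? 145.136.224.154  path d0:H6→d1:-→d2:-→d3:-→d4:-→d5:-→d6:-→d7:-→d8:-→d9:-→d10:-→d11:-→d12:-→d13:-→d14:-→d15:-→d16:H6→d17:-→d18:-→d19:H4→d20:H0  best=H0
  ? 145.136.0.2  path d0:H6→d1:-→d2:-→d3:-→d4:-→d5:-→d6:-→d7:-→d8:-→d9:-→d10:-→d11:-→d12:-→d13:-→d14:-→d15:-→d16:H6  best=H6
  ? 145.136.227.174  path d0:H6→d1:-→d2:-→d3:-→d4:-→d5:-→d6:-→d7:-→d8:-→d9:-→d10:-→d11:-→d12:-→d13:-→d14:-→d15:-→d16:H6→d17:-→d18:-→d19:H4→d20:H0  best=H0
  ? 145.136.224.0  path d0:H6→d1:-→d2:-→d3:-→d4:-→d5:-→d6:-→d7:-→d8:-→d9:-→d10:-→d11:-→d12:-→d13:-→d14:-→d15:-→d16:H6→d17:-→d18:-→d19:H4→d20:H0  best=H0
  ? 145.136.224.27  path d0:H6→d1:-→d2:-→d3:-→d4:-→d5:-→d6:-→d7:-→d8:-→d9:-→d10:-→d11:-→d12:-→d13:-→d14:-→d15:-→d16:H6→d17:-→d18:-→d19:H4→d20:H0  best=H0
  + 0.0.0.0/0 (H0) depth=0
  + 145.136.226.8/29 (H2) depth=29
  ? 99.111.46.134  path d0:H0→d1:-→d2:-→d3:-→d4:-→d5:-→d6:-→d7:-→d8:-→d9:-→d10:-→d11:-→d12:-→d13:-→d14:-→d15:-→d16:-→d17:-→d18:-→d19:-→d20:-→d21:-→d22:-→d23:-→d24:-→d25:-→d26:-→d27:-→d28:-→d29:-→d30:-→d31:-→d32:H1  best=H1

== LOOKUPS ==
["H0","H6","H0","H0","H0","H1"]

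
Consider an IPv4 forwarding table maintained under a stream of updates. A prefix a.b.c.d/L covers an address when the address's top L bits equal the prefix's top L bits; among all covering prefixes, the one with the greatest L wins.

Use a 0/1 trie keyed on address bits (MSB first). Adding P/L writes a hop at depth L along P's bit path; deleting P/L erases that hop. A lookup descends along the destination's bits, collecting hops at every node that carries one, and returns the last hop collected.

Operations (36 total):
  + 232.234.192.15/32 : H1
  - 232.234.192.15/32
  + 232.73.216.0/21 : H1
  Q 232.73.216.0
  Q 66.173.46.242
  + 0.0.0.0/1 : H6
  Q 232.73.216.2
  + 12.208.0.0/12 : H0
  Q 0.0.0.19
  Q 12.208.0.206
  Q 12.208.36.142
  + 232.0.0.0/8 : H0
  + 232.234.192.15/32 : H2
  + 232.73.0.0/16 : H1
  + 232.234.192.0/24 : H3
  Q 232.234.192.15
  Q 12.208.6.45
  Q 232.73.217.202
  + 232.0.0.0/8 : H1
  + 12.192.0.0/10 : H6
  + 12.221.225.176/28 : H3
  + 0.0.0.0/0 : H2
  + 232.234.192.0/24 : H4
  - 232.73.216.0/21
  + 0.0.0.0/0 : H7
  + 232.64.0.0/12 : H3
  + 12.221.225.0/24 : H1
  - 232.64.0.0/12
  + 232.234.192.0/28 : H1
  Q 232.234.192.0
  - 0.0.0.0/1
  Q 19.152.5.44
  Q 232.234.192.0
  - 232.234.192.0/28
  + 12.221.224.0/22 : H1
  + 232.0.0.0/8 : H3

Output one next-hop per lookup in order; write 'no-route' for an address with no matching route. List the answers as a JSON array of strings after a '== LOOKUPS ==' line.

Apply in order:
  add 232.234.192.15/32 -> H1 at depth 32
  - 232.234.192.15/32 clear@32
  add 232.73.216.0/21 -> H1 at depth 21
  lookup 232.73.216.0: bits 111010000100100111011 walk d0:-→d1:-→d2:-→d3:-→d4:-→d5:-→d6:-→d7:-→d8:-→d9:-→d10:-→d11:-→d12:-→d13:-→d14:-→d15:-→d16:-→d17:-→d18:-→d19:-→d20:-→d21:H1 -> H1
  lookup 66.173.46.242: bits ε walk d0:- -> no-route
  add 0.0.0.0/1 -> H6 at depth 1
  lookup 232.73.216.2: bits 111010000100100111011 walk d0:-→d1:-→d2:-→d3:-→d4:-→d5:-→d6:-→d7:-→d8:-→d9:-→d10:-→d11:-→d12:-→d13:-→d14:-→d15:-→d16:-→d17:-→d18:-→d19:-→d20:-→d21:H1 -> H1
  add 12.208.0.0/12 -> H0 at depth 12
  lookup 0.0.0.19: bits 0000 walk d0:-→d1:H6→d2:-→d3:-→d4:- -> H6
  lookup 12.208.0.206: bits 000011001101 walk d0:-→d1:H6→d2:-→d3:-→d4:-→d5:-→d6:-→d7:-→d8:-→d9:-→d10:-→d11:-→d12:H0 -> H0
  lookup 12.208.36.142: bits 000011001101 walk d0:-→d1:H6→d2:-→d3:-→d4:-→d5:-→d6:-→d7:-→d8:-→d9:-→d10:-→d11:-→d12:H0 -> H0
  add 232.0.0.0/8 -> H0 at depth 8
  add 232.234.192.15/32 -> H2 at depth 32
  add 232.73.0.0/16 -> H1 at depth 16
  add 232.234.192.0/24 -> H3 at depth 24
  lookup 232.234.192.15: bits 11101000111010101100000000001111 walk d0:-→d1:-→d2:-→d3:-→d4:-→d5:-→d6:-→d7:-→d8:H0→d9:-→d10:-→d11:-→d12:-→d13:-→d14:-→d15:-→d16:-→d17:-→d18:-→d19:-→d20:-→d21:-→d22:-→d23:-→d24:H3→d25:-→d26:-→d27:-→d28:-→d29:-→d30:-→d31:-→d32:H2 -> H2
  lookup 12.208.6.45: bits 000011001101 walk d0:-→d1:H6→d2:-→d3:-→d4:-→d5:-→d6:-→d7:-→d8:-→d9:-→d10:-→d11:-→d12:H0 -> H0
  lookup 232.73.217.202: bits 111010000100100111011 walk d0:-→d1:-→d2:-→d3:-→d4:-→d5:-→d6:-→d7:-→d8:H0→d9:-→d10:-→d11:-→d12:-→d13:-→d14:-→d15:-→d16:H1→d17:-→d18:-→d19:-→d20:-→d21:H1 -> H1
  add 232.0.0.0/8 -> H1 at depth 8
  add 12.192.0.0/10 -> H6 at depth 10
  add 12.221.225.176/28 -> H3 at depth 28
  add 0.0.0.0/0 -> H2 at depth 0
  add 232.234.192.0/24 -> H4 at depth 24
  - 232.73.216.0/21 clear@21
  add 0.0.0.0/0 -> H7 at depth 0
  add 232.64.0.0/12 -> H3 at depth 12
  add 12.221.225.0/24 -> H1 at depth 24
  - 232.64.0.0/12 clear@12
  add 232.234.192.0/28 -> H1 at depth 28
  lookup 232.234.192.0: bits 1110100011101010110000000000 walk d0:H7→d1:-→d2:-→d3:-→d4:-→d5:-→d6:-→d7:-→d8:H1→d9:-→d10:-→d11:-→d12:-→d13:-→d14:-→d15:-→d16:-→d17:-→d18:-→d19:-→d20:-→d21:-→d22:-→d23:-→d24:H4→d25:-→d26:-→d27:-→d28:H1 -> H1
  - 0.0.0.0/1 clear@1
  lookup 19.152.5.44: bits 000 walk d0:H7→d1:-→d2:-→d3:- -> H7
  lookup 232.234.192.0: bits 1110100011101010110000000000 walk d0:H7→d1:-→d2:-→d3:-→d4:-→d5:-→d6:-→d7:-→d8:H1→d9:-→d10:-→d11:-→d12:-→d13:-→d14:-→d15:-→d16:-→d17:-→d18:-→d19:-→d20:-→d21:-→d22:-→d23:-→d24:H4→d25:-→d26:-→d27:-→d28:H1 -> H1
  - 232.234.192.0/28 clear@28
  add 12.221.224.0/22 -> H1 at depth 22
  add 232.0.0.0/8 -> H3 at depth 8

== LOOKUPS ==
["H1","no-route","H1","H6","H0","H0","H2","H0","H1","H1","H7","H1"]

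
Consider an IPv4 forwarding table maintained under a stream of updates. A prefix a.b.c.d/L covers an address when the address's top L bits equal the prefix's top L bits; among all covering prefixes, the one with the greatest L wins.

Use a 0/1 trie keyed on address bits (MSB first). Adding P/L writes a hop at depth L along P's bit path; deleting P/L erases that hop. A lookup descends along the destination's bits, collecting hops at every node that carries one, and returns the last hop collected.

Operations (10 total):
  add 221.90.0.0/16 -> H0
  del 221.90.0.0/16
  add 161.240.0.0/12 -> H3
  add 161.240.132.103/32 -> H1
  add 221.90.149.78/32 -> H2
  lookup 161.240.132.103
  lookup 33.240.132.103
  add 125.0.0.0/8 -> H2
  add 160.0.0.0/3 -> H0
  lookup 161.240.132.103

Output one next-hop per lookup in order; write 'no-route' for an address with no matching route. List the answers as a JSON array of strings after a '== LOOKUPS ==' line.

Apply in order:
  + 221.90.0.0/16 (H0) depth=16
  del 221.90.0.0/16 (clear depth 16)
  + 161.240.0.0/12 (H3) depth=12
  + 161.240.132.103/32 (H1) depth=32
  + 221.90.149.78/32 (H2) depth=32
  Q 161.240.132.103: descend 10100001111100001000010001100111 ; hops seen [H3,H1] ; pick H1
  Q 33.240.132.103: descend ε ; hops seen [∅] ; pick no-route
  + 125.0.0.0/8 (H2) depth=8
  + 160.0.0.0/3 (H0) depth=3
  Q 161.240.132.103: descend 10100001111100001000010001100111 ; hops seen [H0,H3,H1] ; pick H1

== LOOKUPS ==
["H1","no-route","H1"]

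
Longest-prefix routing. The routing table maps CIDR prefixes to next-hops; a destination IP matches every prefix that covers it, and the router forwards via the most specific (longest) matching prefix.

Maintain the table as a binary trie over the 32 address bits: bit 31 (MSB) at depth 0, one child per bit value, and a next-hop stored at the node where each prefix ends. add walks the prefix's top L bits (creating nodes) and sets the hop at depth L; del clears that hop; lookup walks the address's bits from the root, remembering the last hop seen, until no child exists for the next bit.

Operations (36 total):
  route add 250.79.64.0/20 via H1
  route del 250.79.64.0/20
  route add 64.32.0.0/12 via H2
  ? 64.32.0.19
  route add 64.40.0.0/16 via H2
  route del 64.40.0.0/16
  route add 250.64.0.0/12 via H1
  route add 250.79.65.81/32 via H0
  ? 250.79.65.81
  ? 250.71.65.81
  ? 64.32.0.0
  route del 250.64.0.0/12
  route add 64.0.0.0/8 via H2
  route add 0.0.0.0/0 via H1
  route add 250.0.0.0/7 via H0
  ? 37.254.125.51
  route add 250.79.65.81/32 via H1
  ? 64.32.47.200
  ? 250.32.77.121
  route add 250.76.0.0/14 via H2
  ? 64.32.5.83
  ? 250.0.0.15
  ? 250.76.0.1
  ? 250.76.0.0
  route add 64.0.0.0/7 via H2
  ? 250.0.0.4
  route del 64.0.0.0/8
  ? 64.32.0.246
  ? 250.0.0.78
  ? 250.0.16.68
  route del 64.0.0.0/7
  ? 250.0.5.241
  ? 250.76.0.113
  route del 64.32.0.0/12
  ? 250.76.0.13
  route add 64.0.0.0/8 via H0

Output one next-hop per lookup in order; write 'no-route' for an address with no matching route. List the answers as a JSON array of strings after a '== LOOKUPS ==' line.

Process each operation:
  + 250.79.64.0/20 (H1) depth=20
  - 250.79.64.0/20 clear@20
  + 64.32.0.0/12 (H2) depth=12
  ? 64.32.0.19  path d0:-→d1:-→d2:-→d3:-→d4:-→d5:-→d6:-→d7:-→d8:-→d9:-→d10:-→d11:-→d12:H2  best=H2
  + 64.40.0.0/16 (H2) depth=16
  - 64.40.0.0/16 clear@16
  + 250.64.0.0/12 (H1) depth=12
  + 250.79.65.81/32 (H0) depth=32
  ? 250.79.65.81  path d0:-→d1:-→d2:-→d3:-→d4:-→d5:-→d6:-→d7:-→d8:-→d9:-→d10:-→d11:-→d12:H1→d13:-→d14:-→d15:-→d16:-→d17:-→d18:-→d19:-→d20:-→d21:-→d22:-→d23:-→d24:-→d25:-→d26:-→d27:-→d28:-→d29:-→d30:-→d31:-→d32:H0  best=H0
  ? 250.71.65.81  path d0:-→d1:-→d2:-→d3:-→d4:-→d5:-→d6:-→d7:-→d8:-→d9:-→d10:-→d11:-→d12:H1  best=H1
  ? 64.32.0.0  path d0:-→d1:-→d2:-→d3:-→d4:-→d5:-→d6:-→d7:-→d8:-→d9:-→d10:-→d11:-→d12:H2  best=H2
  - 250.64.0.0/12 clear@12
  + 64.0.0.0/8 (H2) depth=8
  + 0.0.0.0/0 (H1) depth=0
  + 250.0.0.0/7 (H0) depth=7
  ? 37.254.125.51  path d0:H1→d1:-  best=H1
  + 250.79.65.81/32 (H1) depth=32
  ? 64.32.47.200  path d0:H1→d1:-→d2:-→d3:-→d4:-→d5:-→d6:-→d7:-→d8:H2→d9:-→d10:-→d11:-→d12:H2  best=H2
  ? 250.32.77.121  path d0:H1→d1:-→d2:-→d3:-→d4:-→d5:-→d6:-→d7:H0→d8:-→d9:-  best=H0
  + 250.76.0.0/14 (H2) depth=14
  ? 64.32.5.83  path d0:H1→d1:-→d2:-→d3:-→d4:-→d5:-→d6:-→d7:-→d8:H2→d9:-→d10:-→d11:-→d12:H2  best=H2
  ? 250.0.0.15  path d0:H1→d1:-→d2:-→d3:-→d4:-→d5:-→d6:-→d7:H0→d8:-→d9:-  best=H0
  ? 250.76.0.1  path d0:H1→d1:-→d2:-→d3:-→d4:-→d5:-→d6:-→d7:H0→d8:-→d9:-→d10:-→d11:-→d12:-→d13:-→d14:H2  best=H2
  ? 250.76.0.0  path d0:H1→d1:-→d2:-→d3:-→d4:-→d5:-→d6:-→d7:H0→d8:-→d9:-→d10:-→d11:-→d12:-→d13:-→d14:H2  best=H2
  + 64.0.0.0/7 (H2) depth=7
  ? 250.0.0.4  path d0:H1→d1:-→d2:-→d3:-→d4:-→d5:-→d6:-→d7:H0→d8:-→d9:-  best=H0
  - 64.0.0.0/8 clear@8
  ? 64.32.0.246  path d0:H1→d1:-→d2:-→d3:-→d4:-→d5:-→d6:-→d7:H2→d8:-→d9:-→d10:-→d11:-→d12:H2  best=H2
  ? 250.0.0.78  path d0:H1→d1:-→d2:-→d3:-→d4:-→d5:-→d6:-→d7:H0→d8:-→d9:-  best=H0
  ? 250.0.16.68  path d0:H1→d1:-→d2:-→d3:-→d4:-→d5:-→d6:-→d7:H0→d8:-→d9:-  best=H0
  - 64.0.0.0/7 clear@7
  ? 250.0.5.241  path d0:H1→d1:-→d2:-→d3:-→d4:-→d5:-→d6:-→d7:H0→d8:-→d9:-  best=H0
  ? 250.76.0.113  path d0:H1→d1:-→d2:-→d3:-→d4:-→d5:-→d6:-→d7:H0→d8:-→d9:-→d10:-→d11:-→d12:-→d13:-→d14:H2  best=H2
  - 64.32.0.0/12 clear@12
  ? 250.76.0.13  path d0:H1→d1:-→d2:-→d3:-→d4:-→d5:-→d6:-→d7:H0→d8:-→d9:-→d10:-→d11:-→d12:-→d13:-→d14:H2  best=H2
  + 64.0.0.0/8 (H0) depth=8

== LOOKUPS ==
["H2","H0","H1","H2","H1","H2","H0","H2","H0","H2","H2","H0","H2","H0","H0","H0","H2","H2"]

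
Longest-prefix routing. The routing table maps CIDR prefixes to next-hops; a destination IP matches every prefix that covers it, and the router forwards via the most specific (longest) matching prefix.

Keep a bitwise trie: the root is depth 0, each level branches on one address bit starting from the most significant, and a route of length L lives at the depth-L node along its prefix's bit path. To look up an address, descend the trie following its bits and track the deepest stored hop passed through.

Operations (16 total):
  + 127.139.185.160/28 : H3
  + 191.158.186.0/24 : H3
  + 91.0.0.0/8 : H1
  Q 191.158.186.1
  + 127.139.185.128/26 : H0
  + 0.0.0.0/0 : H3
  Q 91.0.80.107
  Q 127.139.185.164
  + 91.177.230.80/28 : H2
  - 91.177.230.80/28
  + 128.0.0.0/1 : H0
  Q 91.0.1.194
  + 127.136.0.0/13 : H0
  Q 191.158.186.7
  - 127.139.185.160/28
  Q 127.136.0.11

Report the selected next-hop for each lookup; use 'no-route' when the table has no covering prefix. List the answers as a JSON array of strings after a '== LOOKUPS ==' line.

Trace:
  add 127.139.185.160/28 -> H3 at depth 28
  add 191.158.186.0/24 -> H3 at depth 24
  add 91.0.0.0/8 -> H1 at depth 8
  ? 191.158.186.1  path d0:-→d1:-→d2:-→d3:-→d4:-→d5:-→d6:-→d7:-→d8:-→d9:-→d10:-→d11:-→d12:-→d13:-→d14:-→d15:-→d16:-→d17:-→d18:-→d19:-→d20:-→d21:-→d22:-→d23:-→d24:H3  best=H3
  add 127.139.185.128/26 -> H0 at depth 26
  add 0.0.0.0/0 -> H3 at depth 0
  ? 91.0.80.107  path d0:H3→d1:-→d2:-→d3:-→d4:-→d5:-→d6:-→d7:-→d8:H1  best=H1
  ? 127.139.185.164  path d0:H3→d1:-→d2:-→d3:-→d4:-→d5:-→d6:-→d7:-→d8:-→d9:-→d10:-→d11:-→d12:-→d13:-→d14:-→d15:-→d16:-→d17:-→d18:-→d19:-→d20:-→d21:-→d22:-→d23:-→d24:-→d25:-→d26:H0→d27:-→d28:H3  best=H3
  add 91.177.230.80/28 -> H2 at depth 28
  - 91.177.230.80/28 clear@28
  add 128.0.0.0/1 -> H0 at depth 1
  ? 91.0.1.194  path d0:H3→d1:-→d2:-→d3:-→d4:-→d5:-→d6:-→d7:-→d8:H1  best=H1
  add 127.136.0.0/13 -> H0 at depth 13
  ? 191.158.186.7  path d0:H3→d1:H0→d2:-→d3:-→d4:-→d5:-→d6:-→d7:-→d8:-→d9:-→d10:-→d11:-→d12:-→d13:-→d14:-→d15:-→d16:-→d17:-→d18:-→d19:-→d20:-→d21:-→d22:-→d23:-→d24:H3  best=H3
  - 127.139.185.160/28 clear@28
  ? 127.136.0.11  path d0:H3→d1:-→d2:-→d3:-→d4:-→d5:-→d6:-→d7:-→d8:-→d9:-→d10:-→d11:-→d12:-→d13:H0→d14:-  best=H0

== LOOKUPS ==
["H3","H1","H3","H1","H3","H0"]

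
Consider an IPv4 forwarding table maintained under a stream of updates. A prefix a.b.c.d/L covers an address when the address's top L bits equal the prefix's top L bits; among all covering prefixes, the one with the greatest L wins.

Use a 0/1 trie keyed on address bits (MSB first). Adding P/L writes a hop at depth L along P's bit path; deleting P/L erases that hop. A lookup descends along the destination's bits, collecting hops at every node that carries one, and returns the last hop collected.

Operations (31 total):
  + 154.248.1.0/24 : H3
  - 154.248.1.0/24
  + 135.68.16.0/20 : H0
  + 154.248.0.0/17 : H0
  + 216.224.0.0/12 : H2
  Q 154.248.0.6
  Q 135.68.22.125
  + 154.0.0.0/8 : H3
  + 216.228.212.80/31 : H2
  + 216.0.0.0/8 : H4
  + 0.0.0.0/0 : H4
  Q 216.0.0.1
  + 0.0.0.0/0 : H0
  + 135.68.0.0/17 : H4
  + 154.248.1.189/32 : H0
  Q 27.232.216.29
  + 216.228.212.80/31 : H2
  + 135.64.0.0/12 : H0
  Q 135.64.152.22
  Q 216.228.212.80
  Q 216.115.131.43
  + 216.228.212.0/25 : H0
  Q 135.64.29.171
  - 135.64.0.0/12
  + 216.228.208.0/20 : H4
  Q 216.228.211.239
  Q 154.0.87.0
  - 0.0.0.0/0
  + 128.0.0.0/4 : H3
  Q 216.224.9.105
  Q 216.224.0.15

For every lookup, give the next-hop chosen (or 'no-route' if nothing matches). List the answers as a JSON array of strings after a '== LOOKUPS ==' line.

Trace:
  + 154.248.1.0/24 (H3) depth=24
  del 154.248.1.0/24 (clear depth 24)
  + 135.68.16.0/20 (H0) depth=20
  + 154.248.0.0/17 (H0) depth=17
  + 216.224.0.0/12 (H2) depth=12
  lookup 154.248.0.6: bits 10011010111110000000000 walk d0:-→d1:-→d2:-→d3:-→d4:-→d5:-→d6:-→d7:-→d8:-→d9:-→d10:-→d11:-→d12:-→d13:-→d14:-→d15:-→d16:-→d17:H0→d18:-→d19:-→d20:-→d21:-→d22:-→d23:- -> H0
  lookup 135.68.22.125: bits 10000111010001000001 walk d0:-→d1:-→d2:-→d3:-→d4:-→d5:-→d6:-→d7:-→d8:-→d9:-→d10:-→d11:-→d12:-→d13:-→d14:-→d15:-→d16:-→d17:-→d18:-→d19:-→d20:H0 -> H0
  + 154.0.0.0/8 (H3) depth=8
  + 216.228.212.80/31 (H2) depth=31
  + 216.0.0.0/8 (H4) depth=8
  + 0.0.0.0/0 (H4) depth=0
  lookup 216.0.0.1: bits 11011000 walk d0:H4→d1:-→d2:-→d3:-→d4:-→d5:-→d6:-→d7:-→d8:H4 -> H4
  + 0.0.0.0/0 (H0) depth=0
  + 135.68.0.0/17 (H4) depth=17
  + 154.248.1.189/32 (H0) depth=32
  lookup 27.232.216.29: bits ε walk d0:H0 -> H0
  + 216.228.212.80/31 (H2) depth=31
  + 135.64.0.0/12 (H0) depth=12
  lookup 135.64.152.22: bits 1000011101000 walk d0:H0→d1:-→d2:-→d3:-→d4:-→d5:-→d6:-→d7:-→d8:-→d9:-→d10:-→d11:-→d12:H0→d13:- -> H0
  lookup 216.228.212.80: bits 1101100011100100110101000101000 walk d0:H0→d1:-→d2:-→d3:-→d4:-→d5:-→d6:-→d7:-→d8:H4→d9:-→d10:-→d11:-→d12:H2→d13:-→d14:-→d15:-→d16:-→d17:-→d18:-→d19:-→d20:-→d21:-→d22:-→d23:-→d24:-→d25:-→d26:-→d27:-→d28:-→d29:-→d30:-→d31:H2 -> H2
  lookup 216.115.131.43: bits 11011000 walk d0:H0→d1:-→d2:-→d3:-→d4:-→d5:-→d6:-→d7:-→d8:H4 -> H4
  + 216.228.212.0/25 (H0) depth=25
  lookup 135.64.29.171: bits 1000011101000 walk d0:H0→d1:-→d2:-→d3:-→d4:-→d5:-→d6:-→d7:-→d8:-→d9:-→d10:-→d11:-→d12:H0→d13:- -> H0
  del 135.64.0.0/12 (clear depth 12)
  + 216.228.208.0/20 (H4) depth=20
  lookup 216.228.211.239: bits 110110001110010011010 walk d0:H0→d1:-→d2:-→d3:-→d4:-→d5:-→d6:-→d7:-→d8:H4→d9:-→d10:-→d11:-→d12:H2→d13:-→d14:-→d15:-→d16:-→d17:-→d18:-→d19:-→d20:H4→d21:- -> H4
  lookup 154.0.87.0: bits 10011010 walk d0:H0→d1:-→d2:-→d3:-→d4:-→d5:-→d6:-→d7:-→d8:H3 -> H3
  del 0.0.0.0/0 (clear depth 0)
  + 128.0.0.0/4 (H3) depth=4
  lookup 216.224.9.105: bits 1101100011100 walk d0:-→d1:-→d2:-→d3:-→d4:-→d5:-→d6:-→d7:-→d8:H4→d9:-→d10:-→d11:-→d12:H2→d13:- -> H2
  lookup 216.224.0.15: bits 1101100011100 walk d0:-→d1:-→d2:-→d3:-→d4:-→d5:-→d6:-→d7:-→d8:H4→d9:-→d10:-→d11:-→d12:H2→d13:- -> H2

== LOOKUPS ==
["H0","H0","H4","H0","H0","H2","H4","H0","H4","H3","H2","H2"]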